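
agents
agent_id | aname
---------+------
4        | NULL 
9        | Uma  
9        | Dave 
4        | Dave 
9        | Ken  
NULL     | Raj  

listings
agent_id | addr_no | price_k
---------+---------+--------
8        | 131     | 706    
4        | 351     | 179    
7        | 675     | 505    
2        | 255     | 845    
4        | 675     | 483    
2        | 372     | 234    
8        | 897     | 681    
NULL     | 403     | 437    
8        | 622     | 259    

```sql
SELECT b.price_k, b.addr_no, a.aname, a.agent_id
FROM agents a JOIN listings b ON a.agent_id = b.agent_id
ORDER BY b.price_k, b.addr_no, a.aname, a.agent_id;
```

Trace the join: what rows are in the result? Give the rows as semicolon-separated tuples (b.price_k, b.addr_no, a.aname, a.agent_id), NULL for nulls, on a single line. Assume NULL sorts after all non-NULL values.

(179, 351, Dave, 4); (179, 351, NULL, 4); (483, 675, Dave, 4); (483, 675, NULL, 4)

INNER JOIN keeps only pairs where the ON condition holds.
Matching on a.agent_id = b.agent_id. A NULL in a compared column never satisfies the condition.
- a[0] agent_id=4 → 2 match(es) in b → 2 row(s).
- a[1] agent_id=9 → no match; dropped.
- a[2] agent_id=9 → no match; dropped.
- a[3] agent_id=4 → 2 match(es) in b → 2 row(s).
- a[4] agent_id=9 → no match; dropped.
- a[5] agent_id=NULL → no match; dropped.
After projecting and ordering:
b.price_k | b.addr_no | a.aname | a.agent_id
179 | 351 | Dave | 4
179 | 351 | NULL | 4
483 | 675 | Dave | 4
483 | 675 | NULL | 4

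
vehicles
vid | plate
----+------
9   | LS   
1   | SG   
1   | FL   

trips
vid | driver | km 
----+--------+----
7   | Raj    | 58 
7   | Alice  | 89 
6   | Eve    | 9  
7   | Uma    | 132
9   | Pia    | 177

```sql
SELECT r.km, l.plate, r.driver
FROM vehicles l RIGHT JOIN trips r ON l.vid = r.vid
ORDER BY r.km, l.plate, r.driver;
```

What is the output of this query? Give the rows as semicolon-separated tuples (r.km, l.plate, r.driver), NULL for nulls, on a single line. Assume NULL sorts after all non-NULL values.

(9, NULL, Eve); (58, NULL, Raj); (89, NULL, Alice); (132, NULL, Uma); (177, LS, Pia)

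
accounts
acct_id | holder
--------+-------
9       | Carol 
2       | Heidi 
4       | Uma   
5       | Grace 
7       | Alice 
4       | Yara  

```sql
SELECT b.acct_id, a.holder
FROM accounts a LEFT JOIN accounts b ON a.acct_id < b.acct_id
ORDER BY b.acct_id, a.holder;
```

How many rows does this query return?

LEFT JOIN keeps every row from `accounts a`; unmatched rows get NULL for `accounts b`'s columns.
Matching on a.acct_id < b.acct_id.
- a[0] acct_id=9 → no match; kept with NULLs on the b side.
- a[1] acct_id=2 → 5 match(es) in b → 5 row(s).
- a[2] acct_id=4 → 3 match(es) in b → 3 row(s).
- a[3] acct_id=5 → 2 match(es) in b → 2 row(s).
- a[4] acct_id=7 → 1 match(es) in b → 1 row(s).
- a[5] acct_id=4 → 3 match(es) in b → 3 row(s).
Total: 14 matched + 1 padded = 15 rows.

15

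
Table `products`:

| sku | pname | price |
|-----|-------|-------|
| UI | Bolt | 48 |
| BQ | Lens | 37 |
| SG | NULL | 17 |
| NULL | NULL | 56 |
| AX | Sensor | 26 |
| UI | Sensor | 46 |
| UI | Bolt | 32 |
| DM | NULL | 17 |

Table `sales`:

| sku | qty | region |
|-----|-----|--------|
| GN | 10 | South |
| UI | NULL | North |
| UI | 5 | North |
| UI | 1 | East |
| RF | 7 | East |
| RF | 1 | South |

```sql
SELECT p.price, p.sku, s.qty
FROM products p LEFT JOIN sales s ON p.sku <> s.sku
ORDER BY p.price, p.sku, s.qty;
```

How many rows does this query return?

LEFT JOIN keeps every row from `products`; unmatched rows get NULL for `sales`'s columns.
Matching on p.sku <> s.sku. A NULL in a compared column never satisfies the condition.
Matched pairs: 33; unmatched p rows kept: 1.
Total: 33 matched + 1 padded = 34 rows.

34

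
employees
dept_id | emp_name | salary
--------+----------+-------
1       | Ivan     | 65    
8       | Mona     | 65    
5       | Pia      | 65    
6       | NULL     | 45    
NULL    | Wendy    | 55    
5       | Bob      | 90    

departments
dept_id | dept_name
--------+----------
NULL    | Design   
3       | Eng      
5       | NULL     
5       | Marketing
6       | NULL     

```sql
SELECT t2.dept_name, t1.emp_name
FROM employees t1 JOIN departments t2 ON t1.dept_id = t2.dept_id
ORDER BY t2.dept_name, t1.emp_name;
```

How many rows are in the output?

INNER JOIN keeps only pairs where the ON condition holds.
Matching on t1.dept_id = t2.dept_id. A NULL in a compared column never satisfies the condition.
- dept_id=1: no matching t2 row, dropped.
- dept_id=8: no matching t2 row, dropped.
- dept_id=5: 2 matching t2 row(s), so 2 row(s) emitted.
- dept_id=6: 1 matching t2 row(s), so 1 row(s) emitted.
- dept_id=NULL: no matching t2 row, dropped.
- dept_id=5: 2 matching t2 row(s), so 2 row(s) emitted.
Total: 5 rows.

5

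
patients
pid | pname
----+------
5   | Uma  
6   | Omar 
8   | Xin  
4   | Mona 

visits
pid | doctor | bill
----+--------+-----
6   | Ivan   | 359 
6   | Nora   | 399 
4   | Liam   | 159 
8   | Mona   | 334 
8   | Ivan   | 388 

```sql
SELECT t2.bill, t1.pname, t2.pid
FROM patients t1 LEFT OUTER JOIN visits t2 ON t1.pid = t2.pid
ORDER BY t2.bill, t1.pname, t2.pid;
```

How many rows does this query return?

LEFT JOIN keeps every row from `patients`; unmatched rows get NULL for `visits`'s columns.
Matching on t1.pid = t2.pid.
Matched pairs: 5; unmatched t1 rows kept: 1.
Total: 5 matched + 1 padded = 6 rows.

6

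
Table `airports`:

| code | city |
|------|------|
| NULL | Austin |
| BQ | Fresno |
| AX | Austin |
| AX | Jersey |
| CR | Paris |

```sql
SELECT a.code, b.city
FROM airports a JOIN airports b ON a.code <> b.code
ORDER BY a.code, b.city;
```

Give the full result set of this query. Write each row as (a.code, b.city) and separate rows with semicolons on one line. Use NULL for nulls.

INNER JOIN keeps only pairs where the ON condition holds.
Matching on a.code <> b.code. A NULL in a compared column never satisfies the condition.
- a (code=NULL) has no partner → excluded.
- a (code=BQ) pairs with 3 row(s) of b.
- a (code=AX) pairs with 2 row(s) of b.
- a (code=AX) pairs with 2 row(s) of b.
- a (code=CR) pairs with 3 row(s) of b.
After projecting and ordering:
a.code | b.city
AX | Fresno
AX | Fresno
AX | Paris
AX | Paris
BQ | Austin
BQ | Jersey
BQ | Paris
CR | Austin
CR | Fresno
CR | Jersey

(AX, Fresno); (AX, Fresno); (AX, Paris); (AX, Paris); (BQ, Austin); (BQ, Jersey); (BQ, Paris); (CR, Austin); (CR, Fresno); (CR, Jersey)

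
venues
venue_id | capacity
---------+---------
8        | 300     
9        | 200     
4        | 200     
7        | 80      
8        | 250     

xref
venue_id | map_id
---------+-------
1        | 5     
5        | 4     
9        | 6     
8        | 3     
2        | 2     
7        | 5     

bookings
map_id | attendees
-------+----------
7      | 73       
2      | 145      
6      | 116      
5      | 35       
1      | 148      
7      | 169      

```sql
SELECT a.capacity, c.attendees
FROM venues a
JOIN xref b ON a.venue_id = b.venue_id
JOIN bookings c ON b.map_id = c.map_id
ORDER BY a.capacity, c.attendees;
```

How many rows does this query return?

2

Step 1 — a INNER JOIN b on venue_id → 4 row(s).
Then INNER JOIN `bookings c` on map_id: keep only rows whose b.map_id appears in c.
Result: 2 row(s).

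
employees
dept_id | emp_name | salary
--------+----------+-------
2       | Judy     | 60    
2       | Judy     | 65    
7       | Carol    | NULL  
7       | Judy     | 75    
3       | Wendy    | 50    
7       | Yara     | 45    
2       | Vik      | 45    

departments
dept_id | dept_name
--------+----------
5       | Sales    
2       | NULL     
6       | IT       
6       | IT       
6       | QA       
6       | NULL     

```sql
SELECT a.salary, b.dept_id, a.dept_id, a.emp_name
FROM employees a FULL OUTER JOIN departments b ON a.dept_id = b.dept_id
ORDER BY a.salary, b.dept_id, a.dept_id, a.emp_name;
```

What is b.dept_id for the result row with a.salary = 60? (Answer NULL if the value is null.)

FULL OUTER JOIN keeps every row from both sides; unmatched rows get NULL for the other side's columns.
Matching on a.dept_id = b.dept_id.
- dept_id=2: 1 matching b row(s), so 1 row(s) emitted.
- dept_id=2: 1 matching b row(s), so 1 row(s) emitted.
- dept_id=7: no b row matches, row kept with b columns NULL.
- dept_id=7: no b row matches, row kept with b columns NULL.
- dept_id=3: no b row matches, row kept with b columns NULL.
- dept_id=7: no b row matches, row kept with b columns NULL.
- dept_id=2: 1 matching b row(s), so 1 row(s) emitted.
- 5 row(s) from b found no a partner → padded with NULL.

2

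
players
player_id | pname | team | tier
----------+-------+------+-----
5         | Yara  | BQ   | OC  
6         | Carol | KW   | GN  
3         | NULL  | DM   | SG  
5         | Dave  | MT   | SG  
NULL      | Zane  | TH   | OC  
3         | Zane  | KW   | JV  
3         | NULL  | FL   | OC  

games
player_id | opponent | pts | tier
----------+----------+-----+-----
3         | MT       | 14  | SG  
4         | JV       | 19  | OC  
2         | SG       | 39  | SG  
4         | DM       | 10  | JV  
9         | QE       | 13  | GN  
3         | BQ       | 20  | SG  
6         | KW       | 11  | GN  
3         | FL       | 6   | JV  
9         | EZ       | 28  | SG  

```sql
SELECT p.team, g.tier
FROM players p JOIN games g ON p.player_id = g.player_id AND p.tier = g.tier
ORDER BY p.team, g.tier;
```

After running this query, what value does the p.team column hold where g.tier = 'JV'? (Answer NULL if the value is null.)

INNER JOIN keeps only pairs where the ON condition holds.
Matching on p.player_id = g.player_id AND p.tier = g.tier. A NULL in a compared column never satisfies the condition.
- p row (player_id=5, tier=OC): no match → dropped.
- p row (player_id=6, tier=GN): matches 1 g row(s) → 1 output row(s).
- p row (player_id=3, tier=SG): matches 2 g row(s) → 2 output row(s).
- p row (player_id=5, tier=SG): no match → dropped.
- p row (player_id=NULL, tier=OC): no match → dropped.
- p row (player_id=3, tier=JV): matches 1 g row(s) → 1 output row(s).
- p row (player_id=3, tier=OC): no match → dropped.

KW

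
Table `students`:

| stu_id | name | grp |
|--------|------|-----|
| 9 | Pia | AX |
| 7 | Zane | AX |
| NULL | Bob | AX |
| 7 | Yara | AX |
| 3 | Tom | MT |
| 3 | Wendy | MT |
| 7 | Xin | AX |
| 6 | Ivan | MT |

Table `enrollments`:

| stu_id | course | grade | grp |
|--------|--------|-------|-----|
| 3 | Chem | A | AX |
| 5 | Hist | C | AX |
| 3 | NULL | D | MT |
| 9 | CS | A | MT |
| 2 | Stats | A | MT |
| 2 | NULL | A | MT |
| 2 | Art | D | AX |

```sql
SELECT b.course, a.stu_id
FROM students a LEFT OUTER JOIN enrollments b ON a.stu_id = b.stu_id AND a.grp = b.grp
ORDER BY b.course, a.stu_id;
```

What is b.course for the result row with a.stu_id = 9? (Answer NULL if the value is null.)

NULL

LEFT JOIN keeps every row from `students`; unmatched rows get NULL for `enrollments`'s columns.
Matching on a.stu_id = b.stu_id AND a.grp = b.grp. A NULL in a compared column never satisfies the condition.
- a row (stu_id=9, grp=AX): no match → kept, b columns NULL.
- a row (stu_id=7, grp=AX): no match → kept, b columns NULL.
- a row (stu_id=NULL, grp=AX): no match → kept, b columns NULL.
- a row (stu_id=7, grp=AX): no match → kept, b columns NULL.
- a row (stu_id=3, grp=MT): matches 1 b row(s) → 1 output row(s).
- a row (stu_id=3, grp=MT): matches 1 b row(s) → 1 output row(s).
- a row (stu_id=7, grp=AX): no match → kept, b columns NULL.
- a row (stu_id=6, grp=MT): no match → kept, b columns NULL.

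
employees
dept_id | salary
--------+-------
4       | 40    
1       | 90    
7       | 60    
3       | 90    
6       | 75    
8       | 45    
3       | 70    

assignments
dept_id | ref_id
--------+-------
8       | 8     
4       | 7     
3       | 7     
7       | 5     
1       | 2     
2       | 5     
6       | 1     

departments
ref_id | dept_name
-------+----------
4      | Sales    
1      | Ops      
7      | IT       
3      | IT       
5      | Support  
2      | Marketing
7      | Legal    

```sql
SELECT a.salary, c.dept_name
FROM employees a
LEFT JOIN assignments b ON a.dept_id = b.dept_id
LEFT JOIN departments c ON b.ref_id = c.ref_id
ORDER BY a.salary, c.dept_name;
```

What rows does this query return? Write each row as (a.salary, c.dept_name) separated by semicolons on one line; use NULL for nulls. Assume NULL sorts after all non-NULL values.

(40, IT); (40, Legal); (45, NULL); (60, Support); (70, IT); (70, Legal); (75, Ops); (90, IT); (90, Legal); (90, Marketing)

Evaluate left to right. First `employees a LEFT JOIN assignments b` on dept_id: 7 row(s).
Then LEFT JOIN `departments c` on ref_id: each of those 7 rows is kept; rows whose b.ref_id has no match in c get NULL for c's columns.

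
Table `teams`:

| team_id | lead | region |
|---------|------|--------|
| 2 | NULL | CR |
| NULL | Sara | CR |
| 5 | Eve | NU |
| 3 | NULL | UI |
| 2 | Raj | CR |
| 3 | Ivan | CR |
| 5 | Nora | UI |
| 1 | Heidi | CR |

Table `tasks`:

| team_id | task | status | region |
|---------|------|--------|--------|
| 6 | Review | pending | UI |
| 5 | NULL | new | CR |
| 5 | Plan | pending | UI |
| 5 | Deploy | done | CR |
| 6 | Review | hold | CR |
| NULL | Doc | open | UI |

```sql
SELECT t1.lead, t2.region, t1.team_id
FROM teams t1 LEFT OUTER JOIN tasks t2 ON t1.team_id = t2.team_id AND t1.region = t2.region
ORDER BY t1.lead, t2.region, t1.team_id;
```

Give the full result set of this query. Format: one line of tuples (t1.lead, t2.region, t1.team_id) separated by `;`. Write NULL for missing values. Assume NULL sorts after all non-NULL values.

LEFT JOIN keeps every row from `teams`; unmatched rows get NULL for `tasks`'s columns.
Matching on t1.team_id = t2.team_id AND t1.region = t2.region. A NULL in a compared column never satisfies the condition.
- t1[0] team_id=2, region=CR → no match; kept with NULLs on the t2 side.
- t1[1] team_id=NULL, region=CR → no match; kept with NULLs on the t2 side.
- t1[2] team_id=5, region=NU → no match; kept with NULLs on the t2 side.
- t1[3] team_id=3, region=UI → no match; kept with NULLs on the t2 side.
- t1[4] team_id=2, region=CR → no match; kept with NULLs on the t2 side.
- t1[5] team_id=3, region=CR → no match; kept with NULLs on the t2 side.
- t1[6] team_id=5, region=UI → 1 match(es) in t2 → 1 row(s).
- t1[7] team_id=1, region=CR → no match; kept with NULLs on the t2 side.
After projecting and ordering:
t1.lead | t2.region | t1.team_id
Eve | NULL | 5
Heidi | NULL | 1
Ivan | NULL | 3
Nora | UI | 5
Raj | NULL | 2
Sara | NULL | NULL
NULL | NULL | 2
NULL | NULL | 3

(Eve, NULL, 5); (Heidi, NULL, 1); (Ivan, NULL, 3); (Nora, UI, 5); (Raj, NULL, 2); (Sara, NULL, NULL); (NULL, NULL, 2); (NULL, NULL, 3)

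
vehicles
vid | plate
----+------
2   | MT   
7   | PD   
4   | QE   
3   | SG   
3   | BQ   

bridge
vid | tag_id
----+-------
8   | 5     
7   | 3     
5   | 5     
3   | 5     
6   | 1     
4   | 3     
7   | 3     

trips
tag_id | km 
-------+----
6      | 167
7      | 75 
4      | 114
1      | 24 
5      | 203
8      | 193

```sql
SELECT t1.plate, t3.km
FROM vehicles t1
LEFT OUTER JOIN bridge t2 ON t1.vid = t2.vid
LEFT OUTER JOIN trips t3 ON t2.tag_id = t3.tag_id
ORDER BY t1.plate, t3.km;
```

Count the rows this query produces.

6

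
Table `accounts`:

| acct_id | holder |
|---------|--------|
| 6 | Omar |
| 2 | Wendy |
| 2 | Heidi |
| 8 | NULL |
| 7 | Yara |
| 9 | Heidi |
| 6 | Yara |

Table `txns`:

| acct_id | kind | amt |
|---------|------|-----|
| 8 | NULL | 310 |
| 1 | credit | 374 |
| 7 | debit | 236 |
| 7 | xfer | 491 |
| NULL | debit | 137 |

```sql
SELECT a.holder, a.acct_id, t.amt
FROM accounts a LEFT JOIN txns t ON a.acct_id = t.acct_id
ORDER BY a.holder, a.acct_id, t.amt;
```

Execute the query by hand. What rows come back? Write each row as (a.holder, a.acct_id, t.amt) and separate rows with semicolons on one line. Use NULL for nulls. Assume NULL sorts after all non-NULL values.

(Heidi, 2, NULL); (Heidi, 9, NULL); (Omar, 6, NULL); (Wendy, 2, NULL); (Yara, 6, NULL); (Yara, 7, 236); (Yara, 7, 491); (NULL, 8, 310)

LEFT JOIN keeps every row from `accounts`; unmatched rows get NULL for `txns`'s columns.
Matching on a.acct_id = t.acct_id. A NULL in a compared column never satisfies the condition.
- a[0] acct_id=6 → no match; kept with NULLs on the t side.
- a[1] acct_id=2 → no match; kept with NULLs on the t side.
- a[2] acct_id=2 → no match; kept with NULLs on the t side.
- a[3] acct_id=8 → 1 match(es) in t → 1 row(s).
- a[4] acct_id=7 → 2 match(es) in t → 2 row(s).
- a[5] acct_id=9 → no match; kept with NULLs on the t side.
- a[6] acct_id=6 → no match; kept with NULLs on the t side.
After projecting and ordering:
a.holder | a.acct_id | t.amt
Heidi | 2 | NULL
Heidi | 9 | NULL
Omar | 6 | NULL
Wendy | 2 | NULL
Yara | 6 | NULL
Yara | 7 | 236
Yara | 7 | 491
NULL | 8 | 310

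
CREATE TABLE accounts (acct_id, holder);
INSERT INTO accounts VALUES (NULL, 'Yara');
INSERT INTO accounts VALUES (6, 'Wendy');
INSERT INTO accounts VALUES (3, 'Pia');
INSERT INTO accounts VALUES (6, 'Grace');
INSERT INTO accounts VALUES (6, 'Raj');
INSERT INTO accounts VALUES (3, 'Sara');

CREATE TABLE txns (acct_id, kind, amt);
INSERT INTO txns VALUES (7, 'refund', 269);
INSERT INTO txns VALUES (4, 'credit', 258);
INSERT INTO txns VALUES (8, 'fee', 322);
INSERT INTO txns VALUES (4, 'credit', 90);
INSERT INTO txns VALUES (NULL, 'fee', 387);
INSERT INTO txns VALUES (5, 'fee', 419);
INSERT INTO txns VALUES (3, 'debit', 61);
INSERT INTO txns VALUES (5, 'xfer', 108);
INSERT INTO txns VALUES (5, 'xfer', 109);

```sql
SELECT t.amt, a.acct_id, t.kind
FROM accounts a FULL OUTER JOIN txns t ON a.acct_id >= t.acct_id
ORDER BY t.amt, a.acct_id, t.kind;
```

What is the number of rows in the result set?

24

FULL OUTER JOIN keeps every row from both sides; unmatched rows get NULL for the other side's columns.
Matching on a.acct_id >= t.acct_id. A NULL in a compared column never satisfies the condition.
Matched pairs: 20; unmatched a rows kept: 1; unmatched t rows kept: 3.
Total: 20 matched + 4 padded = 24 rows.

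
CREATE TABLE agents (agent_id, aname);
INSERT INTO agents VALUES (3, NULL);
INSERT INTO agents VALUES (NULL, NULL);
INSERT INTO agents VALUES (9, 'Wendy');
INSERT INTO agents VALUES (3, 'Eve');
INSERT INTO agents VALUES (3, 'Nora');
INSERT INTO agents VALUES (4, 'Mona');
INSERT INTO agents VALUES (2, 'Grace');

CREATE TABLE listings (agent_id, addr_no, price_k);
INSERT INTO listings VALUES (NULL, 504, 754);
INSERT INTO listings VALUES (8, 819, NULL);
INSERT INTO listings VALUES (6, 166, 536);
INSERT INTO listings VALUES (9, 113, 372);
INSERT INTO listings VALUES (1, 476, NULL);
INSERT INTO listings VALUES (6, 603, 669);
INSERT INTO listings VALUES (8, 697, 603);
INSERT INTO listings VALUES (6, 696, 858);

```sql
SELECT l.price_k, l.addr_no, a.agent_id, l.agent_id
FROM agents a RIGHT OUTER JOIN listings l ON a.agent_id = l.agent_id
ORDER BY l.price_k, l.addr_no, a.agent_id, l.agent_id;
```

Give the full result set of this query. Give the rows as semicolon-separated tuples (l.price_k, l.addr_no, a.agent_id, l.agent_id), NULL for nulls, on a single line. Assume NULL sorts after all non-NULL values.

(372, 113, 9, 9); (536, 166, NULL, 6); (603, 697, NULL, 8); (669, 603, NULL, 6); (754, 504, NULL, NULL); (858, 696, NULL, 6); (NULL, 476, NULL, 1); (NULL, 819, NULL, 8)

RIGHT JOIN keeps every row from `listings`; unmatched rows get NULL for `agents`'s columns.
Matching on a.agent_id = l.agent_id. A NULL in a compared column never satisfies the condition.
- a[0] agent_id=3 → no match.
- a[1] agent_id=NULL → no match.
- a[2] agent_id=9 → 1 match(es) in l → 1 row(s).
- a[3] agent_id=3 → no match.
- a[4] agent_id=3 → no match.
- a[5] agent_id=4 → no match.
- a[6] agent_id=2 → no match.
- plus 7 unmatched l row(s), each kept with NULL a columns.
After projecting and ordering:
l.price_k | l.addr_no | a.agent_id | l.agent_id
372 | 113 | 9 | 9
536 | 166 | NULL | 6
603 | 697 | NULL | 8
669 | 603 | NULL | 6
754 | 504 | NULL | NULL
858 | 696 | NULL | 6
NULL | 476 | NULL | 1
NULL | 819 | NULL | 8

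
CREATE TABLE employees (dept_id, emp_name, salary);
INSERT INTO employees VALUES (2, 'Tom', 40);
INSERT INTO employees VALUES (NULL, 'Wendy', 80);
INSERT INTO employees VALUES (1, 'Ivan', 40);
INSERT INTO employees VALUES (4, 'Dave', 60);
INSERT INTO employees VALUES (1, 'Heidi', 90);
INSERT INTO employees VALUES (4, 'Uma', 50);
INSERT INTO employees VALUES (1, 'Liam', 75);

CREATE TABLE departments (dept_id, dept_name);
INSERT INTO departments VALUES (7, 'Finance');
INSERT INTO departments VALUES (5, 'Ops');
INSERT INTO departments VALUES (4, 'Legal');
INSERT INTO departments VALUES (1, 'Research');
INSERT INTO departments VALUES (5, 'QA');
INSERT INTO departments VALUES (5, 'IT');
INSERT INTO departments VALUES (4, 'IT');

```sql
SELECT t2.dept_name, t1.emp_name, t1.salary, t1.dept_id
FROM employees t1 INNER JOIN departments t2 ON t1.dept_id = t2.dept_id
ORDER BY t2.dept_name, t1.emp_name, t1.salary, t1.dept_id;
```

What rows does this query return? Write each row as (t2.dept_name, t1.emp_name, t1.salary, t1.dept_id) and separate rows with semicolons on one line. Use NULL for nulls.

INNER JOIN keeps only pairs where the ON condition holds.
Matching on t1.dept_id = t2.dept_id. A NULL in a compared column never satisfies the condition.
Matched pairs: 7.

(IT, Dave, 60, 4); (IT, Uma, 50, 4); (Legal, Dave, 60, 4); (Legal, Uma, 50, 4); (Research, Heidi, 90, 1); (Research, Ivan, 40, 1); (Research, Liam, 75, 1)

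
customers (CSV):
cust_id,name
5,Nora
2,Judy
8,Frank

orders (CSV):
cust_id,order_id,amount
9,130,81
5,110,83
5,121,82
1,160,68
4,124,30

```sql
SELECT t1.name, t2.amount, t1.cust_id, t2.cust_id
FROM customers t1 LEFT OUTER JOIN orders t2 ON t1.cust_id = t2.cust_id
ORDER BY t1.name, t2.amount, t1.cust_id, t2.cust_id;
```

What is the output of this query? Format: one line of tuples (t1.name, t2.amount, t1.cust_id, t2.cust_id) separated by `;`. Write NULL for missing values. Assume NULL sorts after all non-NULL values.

LEFT JOIN keeps every row from `customers`; unmatched rows get NULL for `orders`'s columns.
Matching on t1.cust_id = t2.cust_id.
- t1 row (cust_id=5): matches 2 t2 row(s) → 2 output row(s).
- t1 row (cust_id=2): no match → kept, t2 columns NULL.
- t1 row (cust_id=8): no match → kept, t2 columns NULL.
After projecting and ordering:
t1.name | t2.amount | t1.cust_id | t2.cust_id
Frank | NULL | 8 | NULL
Judy | NULL | 2 | NULL
Nora | 82 | 5 | 5
Nora | 83 | 5 | 5

(Frank, NULL, 8, NULL); (Judy, NULL, 2, NULL); (Nora, 82, 5, 5); (Nora, 83, 5, 5)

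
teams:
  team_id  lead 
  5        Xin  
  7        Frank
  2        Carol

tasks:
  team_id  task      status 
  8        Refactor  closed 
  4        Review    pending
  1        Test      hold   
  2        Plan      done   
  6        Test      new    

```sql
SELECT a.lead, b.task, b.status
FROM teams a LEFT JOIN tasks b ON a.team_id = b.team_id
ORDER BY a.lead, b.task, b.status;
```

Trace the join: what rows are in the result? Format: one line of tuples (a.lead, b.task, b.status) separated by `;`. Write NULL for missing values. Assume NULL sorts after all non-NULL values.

(Carol, Plan, done); (Frank, NULL, NULL); (Xin, NULL, NULL)

LEFT JOIN keeps every row from `teams`; unmatched rows get NULL for `tasks`'s columns.
Matching on a.team_id = b.team_id.
Matched pairs: 1; unmatched a rows kept: 2.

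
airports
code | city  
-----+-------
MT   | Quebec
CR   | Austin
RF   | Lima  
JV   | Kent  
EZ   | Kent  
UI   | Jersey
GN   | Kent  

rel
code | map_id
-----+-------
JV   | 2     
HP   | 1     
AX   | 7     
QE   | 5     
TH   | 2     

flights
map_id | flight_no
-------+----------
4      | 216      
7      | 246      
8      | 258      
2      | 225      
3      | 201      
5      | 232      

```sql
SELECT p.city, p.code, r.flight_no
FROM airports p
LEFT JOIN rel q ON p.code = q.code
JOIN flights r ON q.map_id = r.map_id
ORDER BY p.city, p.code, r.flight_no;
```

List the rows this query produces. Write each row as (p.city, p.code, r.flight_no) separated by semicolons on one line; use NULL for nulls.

(Kent, JV, 225)

Joins associate left-to-right: airports LEFT JOIN rel on code gives 7 intermediate row(s).
Then INNER JOIN `flights r` on map_id: keep only rows whose q.map_id appears in r.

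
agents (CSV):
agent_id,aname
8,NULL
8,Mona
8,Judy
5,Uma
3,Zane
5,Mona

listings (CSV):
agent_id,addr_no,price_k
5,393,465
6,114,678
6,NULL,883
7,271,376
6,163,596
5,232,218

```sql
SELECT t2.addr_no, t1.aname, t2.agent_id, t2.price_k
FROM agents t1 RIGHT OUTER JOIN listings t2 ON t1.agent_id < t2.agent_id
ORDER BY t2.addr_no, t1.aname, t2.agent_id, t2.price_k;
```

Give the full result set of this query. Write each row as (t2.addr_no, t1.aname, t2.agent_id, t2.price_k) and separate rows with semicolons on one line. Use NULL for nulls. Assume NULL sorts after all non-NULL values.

(114, Mona, 6, 678); (114, Uma, 6, 678); (114, Zane, 6, 678); (163, Mona, 6, 596); (163, Uma, 6, 596); (163, Zane, 6, 596); (232, Zane, 5, 218); (271, Mona, 7, 376); (271, Uma, 7, 376); (271, Zane, 7, 376); (393, Zane, 5, 465); (NULL, Mona, 6, 883); (NULL, Uma, 6, 883); (NULL, Zane, 6, 883)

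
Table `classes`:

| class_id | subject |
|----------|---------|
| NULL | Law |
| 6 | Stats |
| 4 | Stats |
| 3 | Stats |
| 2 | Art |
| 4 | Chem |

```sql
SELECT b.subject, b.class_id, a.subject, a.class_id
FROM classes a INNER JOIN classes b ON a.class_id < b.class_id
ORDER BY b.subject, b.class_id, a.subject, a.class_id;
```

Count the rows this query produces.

INNER JOIN keeps only pairs where the ON condition holds.
Matching on a.class_id < b.class_id. A NULL in a compared column never satisfies the condition.
- a row (class_id=NULL): no match → dropped.
- a row (class_id=6): no match → dropped.
- a row (class_id=4): matches 1 b row(s) → 1 output row(s).
- a row (class_id=3): matches 3 b row(s) → 3 output row(s).
- a row (class_id=2): matches 4 b row(s) → 4 output row(s).
- a row (class_id=4): matches 1 b row(s) → 1 output row(s).
Total: 9 rows.

9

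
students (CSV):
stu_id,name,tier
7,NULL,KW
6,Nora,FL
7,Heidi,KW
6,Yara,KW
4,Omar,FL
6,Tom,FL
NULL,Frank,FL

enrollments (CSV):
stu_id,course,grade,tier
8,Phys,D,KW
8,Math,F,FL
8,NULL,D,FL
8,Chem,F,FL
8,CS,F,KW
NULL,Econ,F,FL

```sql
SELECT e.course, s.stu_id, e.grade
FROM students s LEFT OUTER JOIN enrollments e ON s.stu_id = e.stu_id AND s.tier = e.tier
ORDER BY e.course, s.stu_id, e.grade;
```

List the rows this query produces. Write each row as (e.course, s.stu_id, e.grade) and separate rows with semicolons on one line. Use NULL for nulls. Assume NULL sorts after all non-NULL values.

(NULL, 4, NULL); (NULL, 6, NULL); (NULL, 6, NULL); (NULL, 6, NULL); (NULL, 7, NULL); (NULL, 7, NULL); (NULL, NULL, NULL)

LEFT JOIN keeps every row from `students`; unmatched rows get NULL for `enrollments`'s columns.
Matching on s.stu_id = e.stu_id AND s.tier = e.tier. A NULL in a compared column never satisfies the condition.
Matched pairs: 0; unmatched s rows kept: 7.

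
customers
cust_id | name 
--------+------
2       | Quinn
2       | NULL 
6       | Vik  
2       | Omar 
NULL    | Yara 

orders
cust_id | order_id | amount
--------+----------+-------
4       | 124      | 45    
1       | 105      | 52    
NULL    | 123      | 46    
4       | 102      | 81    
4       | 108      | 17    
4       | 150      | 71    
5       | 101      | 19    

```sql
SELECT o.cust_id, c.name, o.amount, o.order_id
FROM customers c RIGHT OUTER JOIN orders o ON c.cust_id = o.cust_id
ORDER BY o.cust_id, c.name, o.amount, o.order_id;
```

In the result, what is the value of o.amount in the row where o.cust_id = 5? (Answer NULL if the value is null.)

19

RIGHT JOIN keeps every row from `orders`; unmatched rows get NULL for `customers`'s columns.
Matching on c.cust_id = o.cust_id. A NULL in a compared column never satisfies the condition.
- c[0] cust_id=2 → no match.
- c[1] cust_id=2 → no match.
- c[2] cust_id=6 → no match.
- c[3] cust_id=2 → no match.
- c[4] cust_id=NULL → no match.
- plus 7 unmatched o row(s), each kept with NULL c columns.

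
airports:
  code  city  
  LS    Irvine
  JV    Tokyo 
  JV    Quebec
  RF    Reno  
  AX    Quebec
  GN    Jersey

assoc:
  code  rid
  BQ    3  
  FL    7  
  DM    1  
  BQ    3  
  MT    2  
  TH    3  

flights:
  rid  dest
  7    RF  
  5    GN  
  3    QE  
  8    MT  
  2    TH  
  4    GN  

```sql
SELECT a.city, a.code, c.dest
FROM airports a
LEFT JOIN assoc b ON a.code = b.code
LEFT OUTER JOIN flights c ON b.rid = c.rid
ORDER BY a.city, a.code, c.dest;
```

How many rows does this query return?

6

Step 1 — a LEFT JOIN b on code → 6 row(s).
Then LEFT JOIN `flights c` on rid: each of those 6 rows is kept; rows whose b.rid has no match in c get NULL for c's columns.
Result: 6 row(s).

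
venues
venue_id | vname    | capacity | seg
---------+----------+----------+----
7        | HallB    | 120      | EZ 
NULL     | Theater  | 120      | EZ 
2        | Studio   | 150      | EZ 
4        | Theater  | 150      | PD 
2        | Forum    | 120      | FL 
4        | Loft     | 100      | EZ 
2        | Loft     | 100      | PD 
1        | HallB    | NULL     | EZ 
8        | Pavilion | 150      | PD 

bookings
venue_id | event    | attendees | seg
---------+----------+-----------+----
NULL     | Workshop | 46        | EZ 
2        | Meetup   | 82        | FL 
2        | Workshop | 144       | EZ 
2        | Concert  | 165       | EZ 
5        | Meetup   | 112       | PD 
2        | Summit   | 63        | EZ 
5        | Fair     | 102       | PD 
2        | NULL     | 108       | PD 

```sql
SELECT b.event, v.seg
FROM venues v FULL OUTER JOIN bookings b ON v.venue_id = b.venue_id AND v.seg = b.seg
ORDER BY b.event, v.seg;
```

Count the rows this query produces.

14

FULL OUTER JOIN keeps every row from both sides; unmatched rows get NULL for the other side's columns.
Matching on v.venue_id = b.venue_id AND v.seg = b.seg. A NULL in a compared column never satisfies the condition.
- venue_id=7, seg=EZ: no b row matches, row kept with b columns NULL.
- venue_id=NULL, seg=EZ: no b row matches, row kept with b columns NULL.
- venue_id=2, seg=EZ: 3 matching b row(s), so 3 row(s) emitted.
- venue_id=4, seg=PD: no b row matches, row kept with b columns NULL.
- venue_id=2, seg=FL: 1 matching b row(s), so 1 row(s) emitted.
- venue_id=4, seg=EZ: no b row matches, row kept with b columns NULL.
- venue_id=2, seg=PD: 1 matching b row(s), so 1 row(s) emitted.
- venue_id=1, seg=EZ: no b row matches, row kept with b columns NULL.
- venue_id=8, seg=PD: no b row matches, row kept with b columns NULL.
- 3 row(s) from b found no v partner → padded with NULL.
Total: 5 matched + 9 padded = 14 rows.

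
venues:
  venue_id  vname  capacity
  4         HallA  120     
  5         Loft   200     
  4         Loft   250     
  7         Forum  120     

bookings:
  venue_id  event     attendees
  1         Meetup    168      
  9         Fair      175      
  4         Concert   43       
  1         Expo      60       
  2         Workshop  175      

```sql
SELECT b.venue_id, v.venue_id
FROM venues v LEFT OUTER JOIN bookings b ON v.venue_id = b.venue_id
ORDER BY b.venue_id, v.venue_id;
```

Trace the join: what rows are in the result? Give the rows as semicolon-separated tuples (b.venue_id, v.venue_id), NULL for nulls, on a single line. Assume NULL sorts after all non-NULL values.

LEFT JOIN keeps every row from `venues`; unmatched rows get NULL for `bookings`'s columns.
Matching on v.venue_id = b.venue_id.
- v[0] venue_id=4 → 1 match(es) in b → 1 row(s).
- v[1] venue_id=5 → no match; kept with NULLs on the b side.
- v[2] venue_id=4 → 1 match(es) in b → 1 row(s).
- v[3] venue_id=7 → no match; kept with NULLs on the b side.
After projecting and ordering:
b.venue_id | v.venue_id
4 | 4
4 | 4
NULL | 5
NULL | 7

(4, 4); (4, 4); (NULL, 5); (NULL, 7)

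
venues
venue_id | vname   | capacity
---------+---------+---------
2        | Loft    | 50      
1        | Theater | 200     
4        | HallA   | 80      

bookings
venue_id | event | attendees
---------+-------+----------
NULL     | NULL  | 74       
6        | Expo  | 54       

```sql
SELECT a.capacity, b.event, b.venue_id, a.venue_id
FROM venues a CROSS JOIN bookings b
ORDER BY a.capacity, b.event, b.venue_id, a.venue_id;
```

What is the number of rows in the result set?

6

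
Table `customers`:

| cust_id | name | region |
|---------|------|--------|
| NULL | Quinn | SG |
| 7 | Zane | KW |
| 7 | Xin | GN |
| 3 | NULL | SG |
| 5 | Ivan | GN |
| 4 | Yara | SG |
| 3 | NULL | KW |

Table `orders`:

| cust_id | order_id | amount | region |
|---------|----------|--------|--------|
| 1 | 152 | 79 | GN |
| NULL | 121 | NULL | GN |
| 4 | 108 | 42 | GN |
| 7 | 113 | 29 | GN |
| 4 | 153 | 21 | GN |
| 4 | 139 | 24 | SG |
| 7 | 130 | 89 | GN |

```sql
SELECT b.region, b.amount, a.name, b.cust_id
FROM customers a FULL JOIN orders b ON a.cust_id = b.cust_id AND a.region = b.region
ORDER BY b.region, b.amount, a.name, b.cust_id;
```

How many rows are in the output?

FULL OUTER JOIN keeps every row from both sides; unmatched rows get NULL for the other side's columns.
Matching on a.cust_id = b.cust_id AND a.region = b.region. A NULL in a compared column never satisfies the condition.
- cust_id=NULL, region=SG: no b row matches, row kept with b columns NULL.
- cust_id=7, region=KW: no b row matches, row kept with b columns NULL.
- cust_id=7, region=GN: 2 matching b row(s), so 2 row(s) emitted.
- cust_id=3, region=SG: no b row matches, row kept with b columns NULL.
- cust_id=5, region=GN: no b row matches, row kept with b columns NULL.
- cust_id=4, region=SG: 1 matching b row(s), so 1 row(s) emitted.
- cust_id=3, region=KW: no b row matches, row kept with b columns NULL.
- 4 row(s) from b found no a partner → padded with NULL.
Total: 3 matched + 9 padded = 12 rows.

12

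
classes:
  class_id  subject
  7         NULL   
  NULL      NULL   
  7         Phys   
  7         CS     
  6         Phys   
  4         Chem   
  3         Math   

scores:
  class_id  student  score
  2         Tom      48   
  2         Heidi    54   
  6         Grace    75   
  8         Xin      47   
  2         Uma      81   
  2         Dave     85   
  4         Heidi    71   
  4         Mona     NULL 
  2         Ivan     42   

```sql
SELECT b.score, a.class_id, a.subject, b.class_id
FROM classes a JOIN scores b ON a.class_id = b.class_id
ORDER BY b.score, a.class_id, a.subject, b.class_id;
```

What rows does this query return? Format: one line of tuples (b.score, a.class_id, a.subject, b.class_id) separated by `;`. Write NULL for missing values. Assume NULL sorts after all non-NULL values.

(71, 4, Chem, 4); (75, 6, Phys, 6); (NULL, 4, Chem, 4)

INNER JOIN keeps only pairs where the ON condition holds.
Matching on a.class_id = b.class_id. A NULL in a compared column never satisfies the condition.
Matched pairs: 3.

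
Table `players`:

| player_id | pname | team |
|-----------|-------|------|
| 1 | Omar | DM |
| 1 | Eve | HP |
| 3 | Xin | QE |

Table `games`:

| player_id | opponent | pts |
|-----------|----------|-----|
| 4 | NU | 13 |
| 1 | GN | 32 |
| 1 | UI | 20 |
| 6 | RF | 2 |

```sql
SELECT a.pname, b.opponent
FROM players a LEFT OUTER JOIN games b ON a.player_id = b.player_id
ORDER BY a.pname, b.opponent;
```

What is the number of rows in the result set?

5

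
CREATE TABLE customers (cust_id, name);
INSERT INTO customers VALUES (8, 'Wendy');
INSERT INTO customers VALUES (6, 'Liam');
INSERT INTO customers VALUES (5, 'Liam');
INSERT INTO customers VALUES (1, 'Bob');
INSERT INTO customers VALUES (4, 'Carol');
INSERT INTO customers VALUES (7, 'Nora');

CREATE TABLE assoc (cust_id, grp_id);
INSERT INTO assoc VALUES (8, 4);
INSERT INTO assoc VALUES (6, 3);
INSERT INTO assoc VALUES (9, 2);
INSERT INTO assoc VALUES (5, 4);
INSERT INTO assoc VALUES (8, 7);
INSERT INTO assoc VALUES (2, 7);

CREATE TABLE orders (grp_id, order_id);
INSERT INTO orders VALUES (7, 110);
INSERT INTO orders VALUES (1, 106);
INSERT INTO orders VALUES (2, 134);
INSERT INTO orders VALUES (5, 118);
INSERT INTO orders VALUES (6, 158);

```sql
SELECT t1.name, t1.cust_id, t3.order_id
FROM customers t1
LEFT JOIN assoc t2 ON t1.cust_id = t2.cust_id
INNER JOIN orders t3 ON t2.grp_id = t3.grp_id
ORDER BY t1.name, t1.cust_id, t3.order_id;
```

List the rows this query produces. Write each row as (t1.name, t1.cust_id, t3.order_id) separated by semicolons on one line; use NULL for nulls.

Joins associate left-to-right: customers LEFT JOIN assoc on cust_id gives 7 intermediate row(s).
Then INNER JOIN `orders t3` on grp_id: keep only rows whose t2.grp_id appears in t3.

(Wendy, 8, 110)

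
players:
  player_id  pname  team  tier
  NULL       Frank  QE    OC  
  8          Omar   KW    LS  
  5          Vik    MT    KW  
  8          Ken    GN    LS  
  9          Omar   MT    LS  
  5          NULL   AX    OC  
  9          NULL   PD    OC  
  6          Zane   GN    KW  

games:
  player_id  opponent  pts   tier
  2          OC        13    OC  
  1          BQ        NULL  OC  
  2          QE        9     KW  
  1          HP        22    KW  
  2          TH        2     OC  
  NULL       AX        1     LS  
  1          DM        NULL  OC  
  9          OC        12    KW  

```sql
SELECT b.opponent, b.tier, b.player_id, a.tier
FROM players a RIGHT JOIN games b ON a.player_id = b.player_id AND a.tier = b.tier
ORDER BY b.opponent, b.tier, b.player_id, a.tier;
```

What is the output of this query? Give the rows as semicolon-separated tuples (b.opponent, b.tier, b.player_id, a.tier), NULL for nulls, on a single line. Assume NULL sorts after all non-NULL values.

(AX, LS, NULL, NULL); (BQ, OC, 1, NULL); (DM, OC, 1, NULL); (HP, KW, 1, NULL); (OC, KW, 9, NULL); (OC, OC, 2, NULL); (QE, KW, 2, NULL); (TH, OC, 2, NULL)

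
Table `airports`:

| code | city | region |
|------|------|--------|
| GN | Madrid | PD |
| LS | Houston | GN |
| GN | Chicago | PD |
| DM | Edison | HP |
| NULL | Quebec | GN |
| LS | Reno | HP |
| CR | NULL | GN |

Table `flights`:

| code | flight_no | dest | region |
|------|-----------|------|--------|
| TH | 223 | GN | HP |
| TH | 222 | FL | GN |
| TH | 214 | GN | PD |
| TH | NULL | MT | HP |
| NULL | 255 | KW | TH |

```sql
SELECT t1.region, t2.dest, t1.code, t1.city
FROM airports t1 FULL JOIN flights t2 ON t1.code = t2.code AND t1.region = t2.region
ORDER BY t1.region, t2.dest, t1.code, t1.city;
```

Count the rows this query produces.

12

FULL OUTER JOIN keeps every row from both sides; unmatched rows get NULL for the other side's columns.
Matching on t1.code = t2.code AND t1.region = t2.region. A NULL in a compared column never satisfies the condition.
- t1 (code=GN, region=PD) has no partner → padded with NULL.
- t1 (code=LS, region=GN) has no partner → padded with NULL.
- t1 (code=GN, region=PD) has no partner → padded with NULL.
- t1 (code=DM, region=HP) has no partner → padded with NULL.
- t1 (code=NULL, region=GN) has no partner → padded with NULL.
- t1 (code=LS, region=HP) has no partner → padded with NULL.
- t1 (code=CR, region=GN) has no partner → padded with NULL.
- 5 row(s) from t2 found no t1 partner → padded with NULL.
Total: 0 matched + 12 padded = 12 rows.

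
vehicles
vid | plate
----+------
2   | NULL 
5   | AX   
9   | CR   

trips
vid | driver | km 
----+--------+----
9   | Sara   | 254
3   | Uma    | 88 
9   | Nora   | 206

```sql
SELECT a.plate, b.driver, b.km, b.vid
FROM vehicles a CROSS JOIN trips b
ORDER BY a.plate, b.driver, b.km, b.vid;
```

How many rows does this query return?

CROSS JOIN pairs every row of `vehicles` with every row of `trips`: 3 × 3 = 9 rows.

9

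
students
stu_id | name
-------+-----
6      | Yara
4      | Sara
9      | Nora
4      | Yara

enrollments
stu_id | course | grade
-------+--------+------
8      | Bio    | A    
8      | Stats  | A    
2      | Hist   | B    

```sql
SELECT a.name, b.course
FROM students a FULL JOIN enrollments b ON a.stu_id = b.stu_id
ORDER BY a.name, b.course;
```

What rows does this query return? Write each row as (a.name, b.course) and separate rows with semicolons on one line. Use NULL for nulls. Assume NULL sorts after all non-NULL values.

FULL OUTER JOIN keeps every row from both sides; unmatched rows get NULL for the other side's columns.
Matching on a.stu_id = b.stu_id.
Matched pairs: 0; unmatched a rows kept: 4; unmatched b rows kept: 3.

(Nora, NULL); (Sara, NULL); (Yara, NULL); (Yara, NULL); (NULL, Bio); (NULL, Hist); (NULL, Stats)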